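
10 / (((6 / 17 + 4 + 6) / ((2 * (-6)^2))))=765 / 11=69.55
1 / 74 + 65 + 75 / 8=22019 / 296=74.39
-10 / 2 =-5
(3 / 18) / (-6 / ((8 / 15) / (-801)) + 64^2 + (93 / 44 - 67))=11 / 860796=0.00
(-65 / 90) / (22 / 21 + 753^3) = -91 / 53796680034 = -0.00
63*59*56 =208152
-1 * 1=-1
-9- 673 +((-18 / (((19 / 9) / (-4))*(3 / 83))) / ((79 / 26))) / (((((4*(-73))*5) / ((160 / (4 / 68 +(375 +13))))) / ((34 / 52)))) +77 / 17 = -925089286221 / 1365389153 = -677.53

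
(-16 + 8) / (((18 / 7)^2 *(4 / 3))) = -49 / 54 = -0.91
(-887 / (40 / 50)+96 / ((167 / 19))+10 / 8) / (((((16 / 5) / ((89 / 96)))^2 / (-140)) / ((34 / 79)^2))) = 733621149128875 / 307371147264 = 2386.76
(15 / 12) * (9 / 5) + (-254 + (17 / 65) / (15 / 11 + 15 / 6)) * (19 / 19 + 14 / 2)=-2637971 / 1300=-2029.21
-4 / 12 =-1 / 3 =-0.33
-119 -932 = -1051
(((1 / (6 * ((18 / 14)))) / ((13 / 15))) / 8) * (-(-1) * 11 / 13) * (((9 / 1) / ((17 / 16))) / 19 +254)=1216985 / 302328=4.03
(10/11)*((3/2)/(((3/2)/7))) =70/11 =6.36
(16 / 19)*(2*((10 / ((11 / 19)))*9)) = 2880 / 11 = 261.82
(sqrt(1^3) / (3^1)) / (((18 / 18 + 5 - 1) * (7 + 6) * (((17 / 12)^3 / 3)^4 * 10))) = 120367356051456 / 189352227099672325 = 0.00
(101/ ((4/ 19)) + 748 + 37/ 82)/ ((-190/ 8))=-40285/ 779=-51.71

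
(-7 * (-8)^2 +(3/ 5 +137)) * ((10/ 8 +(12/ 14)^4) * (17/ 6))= -56689322/ 36015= -1574.05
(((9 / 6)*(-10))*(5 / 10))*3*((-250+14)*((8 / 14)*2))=42480 / 7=6068.57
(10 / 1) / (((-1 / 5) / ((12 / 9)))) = -200 / 3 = -66.67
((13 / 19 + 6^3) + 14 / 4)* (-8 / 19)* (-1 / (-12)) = -2789 / 361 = -7.73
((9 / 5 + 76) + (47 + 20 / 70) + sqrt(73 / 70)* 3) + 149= 3* sqrt(5110) / 70 + 9593 / 35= 277.15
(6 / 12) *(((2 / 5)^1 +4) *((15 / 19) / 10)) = 0.17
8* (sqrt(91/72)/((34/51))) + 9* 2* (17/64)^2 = 2601/2048 + sqrt(182) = 14.76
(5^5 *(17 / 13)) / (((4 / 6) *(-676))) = -159375 / 17576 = -9.07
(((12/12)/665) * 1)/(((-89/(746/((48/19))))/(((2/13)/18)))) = -373/8746920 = -0.00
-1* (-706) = 706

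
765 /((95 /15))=2295 /19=120.79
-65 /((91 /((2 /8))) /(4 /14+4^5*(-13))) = 2377.09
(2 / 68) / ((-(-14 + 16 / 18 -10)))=9 / 7072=0.00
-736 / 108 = -184 / 27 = -6.81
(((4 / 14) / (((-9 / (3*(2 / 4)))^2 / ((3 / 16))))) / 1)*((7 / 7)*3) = 1 / 224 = 0.00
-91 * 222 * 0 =0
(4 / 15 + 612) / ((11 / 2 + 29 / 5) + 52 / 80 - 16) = -36736 / 243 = -151.18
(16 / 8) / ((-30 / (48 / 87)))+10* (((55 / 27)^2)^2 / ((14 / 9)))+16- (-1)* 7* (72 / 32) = 34139705861 / 239738940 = 142.40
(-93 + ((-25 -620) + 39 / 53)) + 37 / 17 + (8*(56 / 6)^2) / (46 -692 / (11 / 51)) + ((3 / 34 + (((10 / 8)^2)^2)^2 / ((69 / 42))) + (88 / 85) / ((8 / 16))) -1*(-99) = -630.52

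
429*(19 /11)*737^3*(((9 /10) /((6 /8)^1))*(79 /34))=70302216471201 /85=827084899661.19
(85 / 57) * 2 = 170 / 57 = 2.98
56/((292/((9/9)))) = 14/73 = 0.19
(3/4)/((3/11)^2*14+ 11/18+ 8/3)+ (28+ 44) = 1357875/18814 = 72.17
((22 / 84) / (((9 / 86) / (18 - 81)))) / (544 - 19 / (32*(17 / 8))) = -0.29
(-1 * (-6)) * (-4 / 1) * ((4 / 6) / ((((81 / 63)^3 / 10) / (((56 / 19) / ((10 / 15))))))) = -1536640 / 4617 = -332.82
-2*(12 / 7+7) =-122 / 7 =-17.43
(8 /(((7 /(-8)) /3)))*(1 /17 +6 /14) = -11136 /833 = -13.37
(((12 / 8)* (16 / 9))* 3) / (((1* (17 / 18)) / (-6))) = -864 / 17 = -50.82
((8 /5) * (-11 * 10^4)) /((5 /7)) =-246400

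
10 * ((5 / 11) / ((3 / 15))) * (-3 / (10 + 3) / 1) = -750 / 143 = -5.24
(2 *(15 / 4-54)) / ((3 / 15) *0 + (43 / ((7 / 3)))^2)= -3283 / 11094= -0.30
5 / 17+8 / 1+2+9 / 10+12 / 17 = 119 / 10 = 11.90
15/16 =0.94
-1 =-1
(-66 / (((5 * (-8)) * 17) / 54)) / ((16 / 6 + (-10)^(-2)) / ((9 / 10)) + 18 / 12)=24057 / 20536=1.17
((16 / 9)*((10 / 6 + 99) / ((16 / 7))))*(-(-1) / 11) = 7.12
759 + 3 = 762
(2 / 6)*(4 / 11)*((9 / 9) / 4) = 1 / 33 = 0.03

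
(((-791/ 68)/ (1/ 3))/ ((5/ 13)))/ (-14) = 4407/ 680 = 6.48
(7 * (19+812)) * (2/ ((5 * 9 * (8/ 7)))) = 13573/ 60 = 226.22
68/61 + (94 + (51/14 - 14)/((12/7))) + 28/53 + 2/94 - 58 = 115322297/3646824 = 31.62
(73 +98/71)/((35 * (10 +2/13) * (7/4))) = 0.12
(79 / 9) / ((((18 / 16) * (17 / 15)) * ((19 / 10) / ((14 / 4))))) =110600 / 8721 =12.68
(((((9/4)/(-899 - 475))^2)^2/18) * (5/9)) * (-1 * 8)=-5/2816059884544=-0.00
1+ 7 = 8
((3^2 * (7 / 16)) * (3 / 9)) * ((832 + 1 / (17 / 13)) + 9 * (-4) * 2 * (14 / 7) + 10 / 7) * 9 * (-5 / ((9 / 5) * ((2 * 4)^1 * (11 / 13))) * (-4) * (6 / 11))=240239025 / 32912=7299.44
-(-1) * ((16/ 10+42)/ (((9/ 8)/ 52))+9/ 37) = 3355861/ 1665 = 2015.53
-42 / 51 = -0.82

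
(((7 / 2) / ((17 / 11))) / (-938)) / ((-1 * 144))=11 / 656064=0.00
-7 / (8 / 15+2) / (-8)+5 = 1625 / 304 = 5.35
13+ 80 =93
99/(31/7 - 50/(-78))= 19.53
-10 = -10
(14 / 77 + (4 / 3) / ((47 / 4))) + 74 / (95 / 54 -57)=-4831582 / 4626633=-1.04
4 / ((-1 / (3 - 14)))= 44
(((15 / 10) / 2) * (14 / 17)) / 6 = 7 / 68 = 0.10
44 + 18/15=226/5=45.20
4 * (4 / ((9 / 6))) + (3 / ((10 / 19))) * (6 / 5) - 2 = 15.51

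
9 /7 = 1.29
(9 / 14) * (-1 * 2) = -9 / 7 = -1.29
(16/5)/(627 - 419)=1/65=0.02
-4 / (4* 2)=-1 / 2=-0.50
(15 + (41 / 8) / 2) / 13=281 / 208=1.35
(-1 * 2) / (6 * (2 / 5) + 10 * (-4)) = 5 / 94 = 0.05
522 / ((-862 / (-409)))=106749 / 431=247.68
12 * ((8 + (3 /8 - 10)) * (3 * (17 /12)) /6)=-221 /16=-13.81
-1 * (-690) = 690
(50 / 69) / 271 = 50 / 18699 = 0.00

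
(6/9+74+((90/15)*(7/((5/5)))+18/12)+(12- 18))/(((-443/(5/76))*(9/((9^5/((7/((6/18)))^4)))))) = -0.00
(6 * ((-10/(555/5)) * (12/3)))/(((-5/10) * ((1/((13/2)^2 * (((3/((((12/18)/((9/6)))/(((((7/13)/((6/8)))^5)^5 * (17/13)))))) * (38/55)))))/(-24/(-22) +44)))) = 967598026043749395040643521868629148696576/76259710732570217809053825629071848221973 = 12.69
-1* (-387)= 387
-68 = -68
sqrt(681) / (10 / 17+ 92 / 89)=1513 *sqrt(681) / 2454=16.09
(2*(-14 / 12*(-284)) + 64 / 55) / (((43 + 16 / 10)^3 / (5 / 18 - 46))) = -1126810450 / 3293601399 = -0.34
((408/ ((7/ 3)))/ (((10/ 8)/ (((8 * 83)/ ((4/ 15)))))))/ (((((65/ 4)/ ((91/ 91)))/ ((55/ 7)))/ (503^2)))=27143096986368/ 637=42610827294.14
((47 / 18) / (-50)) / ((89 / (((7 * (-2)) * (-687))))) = -75341 / 13350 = -5.64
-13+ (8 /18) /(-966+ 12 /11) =-620941 /47763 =-13.00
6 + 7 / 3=25 / 3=8.33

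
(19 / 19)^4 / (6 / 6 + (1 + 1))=1 / 3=0.33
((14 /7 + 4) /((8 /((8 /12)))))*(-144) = -72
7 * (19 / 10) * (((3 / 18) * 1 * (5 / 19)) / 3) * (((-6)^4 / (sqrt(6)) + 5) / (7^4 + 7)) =5 / 12384 + 3 * sqrt(6) / 172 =0.04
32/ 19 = 1.68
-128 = -128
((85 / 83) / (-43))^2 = 7225 / 12737761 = 0.00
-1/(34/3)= -0.09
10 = 10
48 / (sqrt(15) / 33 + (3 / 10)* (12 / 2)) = 392040 / 14639 - 6600* sqrt(15) / 14639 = 25.03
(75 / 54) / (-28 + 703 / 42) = -175 / 1419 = -0.12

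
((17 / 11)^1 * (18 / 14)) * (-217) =-431.18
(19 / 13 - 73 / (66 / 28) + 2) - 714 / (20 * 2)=-45.36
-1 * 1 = -1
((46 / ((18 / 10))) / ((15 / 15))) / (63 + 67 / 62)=14260 / 35757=0.40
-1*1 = -1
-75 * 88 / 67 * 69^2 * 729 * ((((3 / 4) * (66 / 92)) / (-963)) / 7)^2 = -654951825 / 300696536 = -2.18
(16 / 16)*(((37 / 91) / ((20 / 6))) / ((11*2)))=111 / 20020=0.01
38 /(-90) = -19 /45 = -0.42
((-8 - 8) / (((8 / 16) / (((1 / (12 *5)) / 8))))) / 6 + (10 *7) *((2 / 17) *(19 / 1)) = 239383 / 1530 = 156.46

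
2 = 2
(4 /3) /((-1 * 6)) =-2 /9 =-0.22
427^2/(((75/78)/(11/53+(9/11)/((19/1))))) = 13159777904/276925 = 47521.09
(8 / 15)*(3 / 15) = 8 / 75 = 0.11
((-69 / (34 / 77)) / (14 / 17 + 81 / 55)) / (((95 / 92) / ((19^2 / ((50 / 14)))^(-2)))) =-240033750 / 37213291871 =-0.01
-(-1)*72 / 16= 9 / 2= 4.50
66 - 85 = -19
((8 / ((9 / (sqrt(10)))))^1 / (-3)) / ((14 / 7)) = -4 * sqrt(10) / 27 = -0.47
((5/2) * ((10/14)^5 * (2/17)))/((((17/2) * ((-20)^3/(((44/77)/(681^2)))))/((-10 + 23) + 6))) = -2375/126145073359368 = -0.00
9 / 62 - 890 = -55171 / 62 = -889.85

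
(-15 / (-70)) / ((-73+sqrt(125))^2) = 1095* sqrt(5) / 189571312+8181 / 189571312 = 0.00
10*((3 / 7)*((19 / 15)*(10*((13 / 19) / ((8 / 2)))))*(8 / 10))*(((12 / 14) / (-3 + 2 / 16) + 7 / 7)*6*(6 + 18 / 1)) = 846144 / 1127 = 750.79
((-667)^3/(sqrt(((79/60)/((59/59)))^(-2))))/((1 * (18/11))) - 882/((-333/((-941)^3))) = -97730981989979/39960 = -2445720270.02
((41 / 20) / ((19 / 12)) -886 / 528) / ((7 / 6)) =-9613 / 29260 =-0.33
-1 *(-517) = 517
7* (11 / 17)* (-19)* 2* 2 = -5852 / 17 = -344.24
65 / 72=0.90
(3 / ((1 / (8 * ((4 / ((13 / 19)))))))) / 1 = 1824 / 13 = 140.31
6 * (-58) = -348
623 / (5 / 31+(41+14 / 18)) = 173817 / 11701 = 14.85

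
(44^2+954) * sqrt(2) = 2890 * sqrt(2) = 4087.08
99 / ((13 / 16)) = 1584 / 13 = 121.85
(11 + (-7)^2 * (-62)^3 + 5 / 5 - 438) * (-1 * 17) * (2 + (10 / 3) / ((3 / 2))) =7544309708 / 9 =838256634.22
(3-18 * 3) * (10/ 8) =-255/ 4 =-63.75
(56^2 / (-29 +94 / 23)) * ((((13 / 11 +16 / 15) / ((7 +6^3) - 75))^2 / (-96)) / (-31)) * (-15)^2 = -155121407 / 70618156488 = -0.00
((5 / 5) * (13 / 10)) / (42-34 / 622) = 4043 / 130450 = 0.03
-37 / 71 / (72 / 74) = -1369 / 2556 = -0.54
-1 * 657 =-657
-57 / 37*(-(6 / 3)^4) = 912 / 37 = 24.65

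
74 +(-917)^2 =840963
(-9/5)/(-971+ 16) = 9/4775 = 0.00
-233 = -233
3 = 3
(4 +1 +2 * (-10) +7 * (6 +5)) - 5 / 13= 801 / 13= 61.62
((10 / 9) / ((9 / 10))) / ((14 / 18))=100 / 63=1.59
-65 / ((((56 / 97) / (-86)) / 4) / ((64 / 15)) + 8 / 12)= -52054080 / 533573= -97.56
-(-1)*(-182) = -182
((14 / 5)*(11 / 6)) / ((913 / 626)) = 4382 / 1245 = 3.52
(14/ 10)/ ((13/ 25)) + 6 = 113/ 13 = 8.69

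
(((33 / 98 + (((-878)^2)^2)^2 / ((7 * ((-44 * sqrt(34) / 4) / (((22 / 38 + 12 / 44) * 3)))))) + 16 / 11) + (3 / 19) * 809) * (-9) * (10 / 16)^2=7065183704736877072376.62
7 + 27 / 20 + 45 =1067 / 20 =53.35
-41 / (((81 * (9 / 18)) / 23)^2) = -86756 / 6561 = -13.22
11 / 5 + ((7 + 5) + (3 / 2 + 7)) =227 / 10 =22.70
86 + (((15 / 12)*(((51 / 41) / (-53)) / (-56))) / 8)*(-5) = 334884101 / 3894016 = 86.00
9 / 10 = 0.90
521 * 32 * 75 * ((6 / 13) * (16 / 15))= 8002560 / 13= 615581.54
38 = 38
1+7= 8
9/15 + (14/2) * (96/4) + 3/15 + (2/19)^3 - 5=5617561/34295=163.80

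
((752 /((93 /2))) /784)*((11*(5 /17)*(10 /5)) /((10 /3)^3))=4653 /1291150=0.00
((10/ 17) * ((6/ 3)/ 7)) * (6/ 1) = 120/ 119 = 1.01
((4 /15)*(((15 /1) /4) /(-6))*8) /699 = -4 /2097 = -0.00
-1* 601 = -601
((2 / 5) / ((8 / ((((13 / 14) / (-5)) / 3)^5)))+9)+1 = 81682019628707 / 8168202000000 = 10.00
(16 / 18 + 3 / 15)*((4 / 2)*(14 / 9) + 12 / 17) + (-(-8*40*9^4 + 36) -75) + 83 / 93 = 448088437496 / 213435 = 2099414.05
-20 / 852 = -5 / 213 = -0.02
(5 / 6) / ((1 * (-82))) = -5 / 492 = -0.01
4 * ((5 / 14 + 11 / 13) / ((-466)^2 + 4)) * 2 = 219 / 4940390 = 0.00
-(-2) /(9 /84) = 56 /3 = 18.67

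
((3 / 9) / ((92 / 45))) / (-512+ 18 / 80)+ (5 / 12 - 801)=-4523294431 / 5649996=-800.58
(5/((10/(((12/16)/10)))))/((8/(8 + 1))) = 27/640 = 0.04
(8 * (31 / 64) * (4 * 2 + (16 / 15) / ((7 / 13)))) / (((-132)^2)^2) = 4061 / 31877556480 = 0.00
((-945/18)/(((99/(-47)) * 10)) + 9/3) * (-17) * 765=-71428.98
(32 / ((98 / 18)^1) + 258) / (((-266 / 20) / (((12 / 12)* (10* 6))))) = -7758000 / 6517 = -1190.43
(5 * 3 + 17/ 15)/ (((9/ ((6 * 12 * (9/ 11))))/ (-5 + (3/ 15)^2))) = -65472/ 125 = -523.78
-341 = -341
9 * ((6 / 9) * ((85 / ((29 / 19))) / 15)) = 646 / 29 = 22.28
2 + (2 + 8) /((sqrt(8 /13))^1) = 2 + 5 * sqrt(26) /2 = 14.75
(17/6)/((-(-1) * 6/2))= 17/18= 0.94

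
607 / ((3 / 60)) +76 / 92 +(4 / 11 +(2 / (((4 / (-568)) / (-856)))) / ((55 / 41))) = 244605677 / 1265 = 193364.17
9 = 9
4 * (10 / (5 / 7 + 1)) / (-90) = -7 / 27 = -0.26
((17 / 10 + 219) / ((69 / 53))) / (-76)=-116971 / 52440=-2.23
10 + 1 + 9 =20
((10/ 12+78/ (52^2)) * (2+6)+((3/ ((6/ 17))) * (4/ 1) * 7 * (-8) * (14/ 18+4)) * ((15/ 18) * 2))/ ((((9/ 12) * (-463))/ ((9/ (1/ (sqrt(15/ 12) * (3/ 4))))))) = 5319259 * sqrt(5)/ 36114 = 329.35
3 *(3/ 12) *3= 9/ 4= 2.25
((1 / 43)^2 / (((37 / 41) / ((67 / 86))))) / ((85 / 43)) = 2747 / 11630210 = 0.00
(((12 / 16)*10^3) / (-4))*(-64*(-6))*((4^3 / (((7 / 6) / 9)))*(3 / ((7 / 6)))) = -4478976000 / 49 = -91407673.47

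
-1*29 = -29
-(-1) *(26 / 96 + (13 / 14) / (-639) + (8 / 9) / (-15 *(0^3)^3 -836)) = 4013407 / 14957712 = 0.27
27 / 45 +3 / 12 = 17 / 20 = 0.85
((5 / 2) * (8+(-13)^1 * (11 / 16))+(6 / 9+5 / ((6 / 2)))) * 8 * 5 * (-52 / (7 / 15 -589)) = -325 / 8828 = -0.04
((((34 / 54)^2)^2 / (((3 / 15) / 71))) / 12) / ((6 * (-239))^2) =29649955 / 13113982667952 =0.00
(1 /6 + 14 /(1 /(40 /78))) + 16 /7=1753 /182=9.63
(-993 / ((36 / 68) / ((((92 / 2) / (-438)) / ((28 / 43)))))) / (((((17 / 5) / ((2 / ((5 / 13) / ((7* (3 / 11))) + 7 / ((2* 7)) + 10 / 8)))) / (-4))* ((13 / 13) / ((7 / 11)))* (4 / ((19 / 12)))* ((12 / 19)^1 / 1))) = -145.48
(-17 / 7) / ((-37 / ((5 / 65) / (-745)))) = -17 / 2508415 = -0.00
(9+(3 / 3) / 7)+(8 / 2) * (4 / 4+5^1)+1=239 / 7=34.14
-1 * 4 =-4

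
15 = 15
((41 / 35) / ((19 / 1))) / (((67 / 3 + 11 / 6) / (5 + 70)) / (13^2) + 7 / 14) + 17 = 8692598 / 507661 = 17.12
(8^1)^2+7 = 71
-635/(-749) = 635/749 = 0.85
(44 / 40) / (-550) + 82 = 40999 / 500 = 82.00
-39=-39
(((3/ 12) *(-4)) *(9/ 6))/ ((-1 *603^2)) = 1/ 242406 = 0.00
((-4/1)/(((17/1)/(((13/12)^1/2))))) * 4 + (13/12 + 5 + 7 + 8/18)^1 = 7967/612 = 13.02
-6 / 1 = -6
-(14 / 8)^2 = -49 / 16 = -3.06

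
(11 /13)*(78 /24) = 11 /4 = 2.75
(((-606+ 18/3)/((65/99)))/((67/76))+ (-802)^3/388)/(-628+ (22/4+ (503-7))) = 224827663004/21375211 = 10518.15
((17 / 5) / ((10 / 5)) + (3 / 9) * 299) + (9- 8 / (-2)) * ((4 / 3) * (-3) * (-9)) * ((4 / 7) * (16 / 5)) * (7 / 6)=32993 / 30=1099.77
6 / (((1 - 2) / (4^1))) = -24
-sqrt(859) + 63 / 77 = -28.49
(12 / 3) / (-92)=-1 / 23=-0.04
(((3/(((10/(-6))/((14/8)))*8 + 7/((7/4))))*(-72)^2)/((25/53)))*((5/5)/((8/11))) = -5950098/475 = -12526.52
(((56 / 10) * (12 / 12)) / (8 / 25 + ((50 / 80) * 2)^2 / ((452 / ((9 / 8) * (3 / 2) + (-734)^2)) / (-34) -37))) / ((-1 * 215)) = -347011902912 / 3700672136401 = -0.09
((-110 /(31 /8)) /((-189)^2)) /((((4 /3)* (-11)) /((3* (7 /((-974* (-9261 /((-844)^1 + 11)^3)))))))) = -2407370 /33017139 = -0.07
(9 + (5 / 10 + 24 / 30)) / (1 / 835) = 17201 / 2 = 8600.50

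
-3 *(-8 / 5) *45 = 216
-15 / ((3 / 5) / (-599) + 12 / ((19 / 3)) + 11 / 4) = -3414300 / 1057007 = -3.23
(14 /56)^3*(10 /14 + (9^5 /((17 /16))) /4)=1653457 /7616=217.10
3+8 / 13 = 47 / 13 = 3.62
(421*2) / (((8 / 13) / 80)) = 109460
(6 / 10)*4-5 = -2.60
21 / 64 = 0.33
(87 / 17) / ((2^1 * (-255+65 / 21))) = -1827 / 179860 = -0.01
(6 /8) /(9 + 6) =0.05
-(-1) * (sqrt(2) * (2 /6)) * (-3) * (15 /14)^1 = -15 * sqrt(2) /14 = -1.52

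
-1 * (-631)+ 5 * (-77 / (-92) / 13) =755061 / 1196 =631.32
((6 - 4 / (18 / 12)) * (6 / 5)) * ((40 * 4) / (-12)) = -160 / 3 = -53.33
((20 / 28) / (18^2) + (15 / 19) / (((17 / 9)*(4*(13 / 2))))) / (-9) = -0.00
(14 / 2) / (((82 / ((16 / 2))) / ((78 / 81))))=728 / 1107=0.66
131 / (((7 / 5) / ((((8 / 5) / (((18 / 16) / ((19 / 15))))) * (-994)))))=-22620032 / 135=-167555.79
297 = 297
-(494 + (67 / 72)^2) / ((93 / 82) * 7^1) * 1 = -105180785 / 1687392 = -62.33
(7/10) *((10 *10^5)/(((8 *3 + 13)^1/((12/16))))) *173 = 90825000/37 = 2454729.73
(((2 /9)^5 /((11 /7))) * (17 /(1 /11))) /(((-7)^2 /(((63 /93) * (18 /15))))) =0.00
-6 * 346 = -2076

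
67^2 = 4489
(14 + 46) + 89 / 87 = 5309 / 87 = 61.02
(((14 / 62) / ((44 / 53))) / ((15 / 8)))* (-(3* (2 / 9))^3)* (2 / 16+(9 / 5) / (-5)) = 34874 / 3452625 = 0.01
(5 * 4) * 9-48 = 132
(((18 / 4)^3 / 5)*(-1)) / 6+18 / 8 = -63 / 80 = -0.79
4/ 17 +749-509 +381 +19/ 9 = 95372/ 153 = 623.35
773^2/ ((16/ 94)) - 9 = 3510473.88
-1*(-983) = 983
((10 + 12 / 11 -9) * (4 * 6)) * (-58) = -32016 / 11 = -2910.55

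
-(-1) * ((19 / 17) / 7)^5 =2476099 / 23863536599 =0.00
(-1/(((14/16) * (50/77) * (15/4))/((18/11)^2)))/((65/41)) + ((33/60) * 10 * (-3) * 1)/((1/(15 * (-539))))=133401.71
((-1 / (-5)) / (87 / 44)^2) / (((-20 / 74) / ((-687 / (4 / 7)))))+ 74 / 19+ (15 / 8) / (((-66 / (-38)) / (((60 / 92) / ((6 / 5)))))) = 1125678588719 / 4851224400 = 232.04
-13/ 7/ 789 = -0.00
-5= -5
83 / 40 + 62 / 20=207 / 40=5.18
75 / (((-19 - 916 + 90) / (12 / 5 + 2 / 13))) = -498 / 2197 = -0.23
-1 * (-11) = 11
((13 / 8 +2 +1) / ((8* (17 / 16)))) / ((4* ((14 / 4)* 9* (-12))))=-37 / 102816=-0.00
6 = 6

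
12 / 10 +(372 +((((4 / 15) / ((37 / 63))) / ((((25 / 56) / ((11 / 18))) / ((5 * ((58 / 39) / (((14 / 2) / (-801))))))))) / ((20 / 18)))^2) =226927.48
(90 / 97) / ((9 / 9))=90 / 97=0.93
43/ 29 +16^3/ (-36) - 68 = -47057/ 261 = -180.30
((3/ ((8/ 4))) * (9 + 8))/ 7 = 51/ 14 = 3.64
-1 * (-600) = 600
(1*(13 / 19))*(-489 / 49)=-6357 / 931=-6.83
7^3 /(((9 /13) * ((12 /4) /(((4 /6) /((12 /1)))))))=4459 /486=9.17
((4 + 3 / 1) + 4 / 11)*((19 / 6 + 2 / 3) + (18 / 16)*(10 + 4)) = 6345 / 44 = 144.20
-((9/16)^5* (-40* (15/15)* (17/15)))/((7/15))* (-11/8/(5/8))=-11042163/917504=-12.04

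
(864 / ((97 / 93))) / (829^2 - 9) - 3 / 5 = -6236961 / 10415860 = -0.60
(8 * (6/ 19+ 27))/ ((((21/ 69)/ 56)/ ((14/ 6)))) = 1782592/ 19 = 93820.63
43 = 43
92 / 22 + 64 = 750 / 11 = 68.18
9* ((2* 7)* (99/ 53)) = 12474/ 53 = 235.36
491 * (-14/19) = -6874/19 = -361.79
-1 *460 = -460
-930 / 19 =-48.95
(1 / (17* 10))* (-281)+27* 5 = 22669 / 170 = 133.35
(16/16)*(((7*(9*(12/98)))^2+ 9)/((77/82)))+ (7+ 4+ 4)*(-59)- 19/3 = -9263180/11319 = -818.37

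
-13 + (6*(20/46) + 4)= -147/23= -6.39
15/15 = 1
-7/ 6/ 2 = -0.58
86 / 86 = 1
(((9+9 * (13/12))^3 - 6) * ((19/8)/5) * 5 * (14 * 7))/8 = 392408121/2048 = 191605.53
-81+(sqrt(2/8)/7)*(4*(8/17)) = -9623/119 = -80.87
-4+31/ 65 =-229/ 65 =-3.52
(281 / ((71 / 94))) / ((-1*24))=-13207 / 852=-15.50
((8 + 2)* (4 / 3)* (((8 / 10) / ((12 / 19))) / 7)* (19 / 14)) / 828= 361 / 91287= 0.00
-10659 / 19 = -561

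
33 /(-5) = -33 /5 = -6.60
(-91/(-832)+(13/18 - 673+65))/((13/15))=-1748645/2496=-700.58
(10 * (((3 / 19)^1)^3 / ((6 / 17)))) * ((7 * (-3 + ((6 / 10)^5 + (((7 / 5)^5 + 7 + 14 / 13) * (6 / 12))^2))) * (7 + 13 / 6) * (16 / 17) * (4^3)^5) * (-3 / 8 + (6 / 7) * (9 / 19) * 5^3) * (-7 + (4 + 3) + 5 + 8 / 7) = 5706547109210940238498627584 / 60222555859375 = 94757637363253.61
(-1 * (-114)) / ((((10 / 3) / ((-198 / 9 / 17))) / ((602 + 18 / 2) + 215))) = -3107412 / 85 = -36557.79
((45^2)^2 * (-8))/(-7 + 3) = 8201250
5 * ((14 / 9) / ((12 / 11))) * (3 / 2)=385 / 36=10.69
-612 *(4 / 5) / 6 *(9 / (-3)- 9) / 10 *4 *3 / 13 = 29376 / 325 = 90.39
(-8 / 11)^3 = -512 / 1331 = -0.38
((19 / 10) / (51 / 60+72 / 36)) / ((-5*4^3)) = -1 / 480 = -0.00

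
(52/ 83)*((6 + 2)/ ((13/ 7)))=224/ 83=2.70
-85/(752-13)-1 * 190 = -140495/739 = -190.12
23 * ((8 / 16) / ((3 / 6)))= 23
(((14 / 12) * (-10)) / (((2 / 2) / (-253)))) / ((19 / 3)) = 8855 / 19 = 466.05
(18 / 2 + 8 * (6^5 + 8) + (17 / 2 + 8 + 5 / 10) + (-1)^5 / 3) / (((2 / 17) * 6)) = 3177181 / 36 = 88255.03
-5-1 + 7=1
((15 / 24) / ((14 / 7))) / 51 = 5 / 816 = 0.01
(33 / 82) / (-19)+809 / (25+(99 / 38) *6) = 11961271 / 601388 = 19.89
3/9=1/3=0.33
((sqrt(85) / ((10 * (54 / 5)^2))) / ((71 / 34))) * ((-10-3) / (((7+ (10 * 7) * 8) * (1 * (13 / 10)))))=-425 * sqrt(85) / 58694706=-0.00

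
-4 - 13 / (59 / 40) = -756 / 59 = -12.81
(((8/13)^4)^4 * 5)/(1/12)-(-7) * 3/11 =14159522277475809621/7319582701014978251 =1.93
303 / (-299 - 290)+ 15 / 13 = 4896 / 7657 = 0.64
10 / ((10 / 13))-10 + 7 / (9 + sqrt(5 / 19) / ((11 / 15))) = 11113 / 2938-55 * sqrt(95) / 8814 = 3.72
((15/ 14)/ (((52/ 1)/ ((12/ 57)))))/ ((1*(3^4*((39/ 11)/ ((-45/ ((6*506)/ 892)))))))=-5575/ 27916434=-0.00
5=5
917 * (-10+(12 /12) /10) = -90783 /10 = -9078.30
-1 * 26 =-26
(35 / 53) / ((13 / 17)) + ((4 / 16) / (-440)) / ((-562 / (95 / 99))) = 11652835811 / 13493772864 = 0.86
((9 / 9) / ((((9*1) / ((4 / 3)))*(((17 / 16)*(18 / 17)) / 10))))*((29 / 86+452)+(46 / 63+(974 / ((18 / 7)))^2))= 1122896581280 / 5924583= 189531.75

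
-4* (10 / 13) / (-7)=0.44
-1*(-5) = 5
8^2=64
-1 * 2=-2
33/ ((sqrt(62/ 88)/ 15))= 990*sqrt(341)/ 31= 589.73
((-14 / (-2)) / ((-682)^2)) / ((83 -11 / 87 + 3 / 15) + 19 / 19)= 3045 / 17010514928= 0.00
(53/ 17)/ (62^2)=53/ 65348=0.00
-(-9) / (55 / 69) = 621 / 55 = 11.29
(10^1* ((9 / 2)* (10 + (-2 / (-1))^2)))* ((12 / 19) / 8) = 49.74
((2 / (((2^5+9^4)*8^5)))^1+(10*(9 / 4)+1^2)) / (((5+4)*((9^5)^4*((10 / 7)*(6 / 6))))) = 5923080877 / 39398025644390317220655759360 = 0.00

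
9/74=0.12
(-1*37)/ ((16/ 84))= -777/ 4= -194.25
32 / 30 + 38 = 586 / 15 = 39.07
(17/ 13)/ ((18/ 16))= 136/ 117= 1.16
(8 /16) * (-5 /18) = -5 /36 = -0.14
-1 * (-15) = 15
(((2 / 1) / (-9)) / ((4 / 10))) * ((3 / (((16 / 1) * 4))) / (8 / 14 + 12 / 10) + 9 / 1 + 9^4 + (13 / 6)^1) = -391176935 / 107136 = -3651.22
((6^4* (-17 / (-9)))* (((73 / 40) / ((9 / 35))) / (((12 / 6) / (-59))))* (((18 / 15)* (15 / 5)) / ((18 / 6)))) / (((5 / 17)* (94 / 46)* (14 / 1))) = -85885887 / 1175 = -73094.37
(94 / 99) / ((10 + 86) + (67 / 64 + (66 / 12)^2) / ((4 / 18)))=256 / 63855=0.00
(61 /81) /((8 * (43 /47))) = 2867 /27864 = 0.10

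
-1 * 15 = -15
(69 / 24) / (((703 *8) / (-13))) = -299 / 44992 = -0.01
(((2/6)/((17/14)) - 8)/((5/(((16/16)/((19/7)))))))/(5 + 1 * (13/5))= -1379/18411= -0.07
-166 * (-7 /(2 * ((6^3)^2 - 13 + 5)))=83 /6664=0.01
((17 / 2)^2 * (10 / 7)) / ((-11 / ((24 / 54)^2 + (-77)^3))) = 53434881865 / 12474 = 4283700.65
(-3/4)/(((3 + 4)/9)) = -0.96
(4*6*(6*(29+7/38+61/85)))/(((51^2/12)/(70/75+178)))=8295320704/2333675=3554.62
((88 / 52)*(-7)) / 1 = -154 / 13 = -11.85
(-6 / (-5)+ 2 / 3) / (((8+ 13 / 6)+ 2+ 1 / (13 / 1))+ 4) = 104 / 905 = 0.11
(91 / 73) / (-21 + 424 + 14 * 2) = 91 / 31463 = 0.00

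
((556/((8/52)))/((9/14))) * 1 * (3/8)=12649/6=2108.17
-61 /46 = -1.33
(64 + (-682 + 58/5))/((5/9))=-27288/25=-1091.52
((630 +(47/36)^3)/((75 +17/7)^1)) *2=206479721/12643776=16.33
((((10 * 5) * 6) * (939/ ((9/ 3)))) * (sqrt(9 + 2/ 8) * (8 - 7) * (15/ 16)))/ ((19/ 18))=3169125 * sqrt(37)/ 76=253645.19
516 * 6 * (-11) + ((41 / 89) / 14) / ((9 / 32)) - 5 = -190979371 / 5607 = -34060.88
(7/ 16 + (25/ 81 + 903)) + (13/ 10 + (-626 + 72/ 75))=9072199/ 32400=280.01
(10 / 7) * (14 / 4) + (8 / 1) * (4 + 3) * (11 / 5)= 641 / 5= 128.20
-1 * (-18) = 18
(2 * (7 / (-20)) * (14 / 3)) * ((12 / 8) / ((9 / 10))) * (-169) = 8281 / 9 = 920.11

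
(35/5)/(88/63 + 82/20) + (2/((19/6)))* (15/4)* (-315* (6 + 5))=-539884485/65797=-8205.31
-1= -1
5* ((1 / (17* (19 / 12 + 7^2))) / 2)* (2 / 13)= 0.00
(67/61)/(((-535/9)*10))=-603/326350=-0.00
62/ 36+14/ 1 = 283/ 18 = 15.72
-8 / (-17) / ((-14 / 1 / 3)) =-0.10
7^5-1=16806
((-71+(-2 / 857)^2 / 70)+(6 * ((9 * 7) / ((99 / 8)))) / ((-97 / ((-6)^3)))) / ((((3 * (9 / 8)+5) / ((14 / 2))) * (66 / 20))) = -1308318036496 / 1732665810513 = -0.76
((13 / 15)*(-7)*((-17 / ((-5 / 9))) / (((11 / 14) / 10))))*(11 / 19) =-129948 / 95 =-1367.87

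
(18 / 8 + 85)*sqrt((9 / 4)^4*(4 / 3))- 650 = -650 + 9423*sqrt(3) / 32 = -139.97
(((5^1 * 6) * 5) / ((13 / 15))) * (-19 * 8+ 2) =-337500 / 13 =-25961.54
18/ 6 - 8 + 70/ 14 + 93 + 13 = 106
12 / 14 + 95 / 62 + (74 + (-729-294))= -410829 / 434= -946.61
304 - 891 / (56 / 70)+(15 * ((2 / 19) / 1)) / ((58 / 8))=-1784209 / 2204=-809.53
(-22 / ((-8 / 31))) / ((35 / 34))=5797 / 70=82.81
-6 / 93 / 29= -2 / 899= -0.00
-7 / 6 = -1.17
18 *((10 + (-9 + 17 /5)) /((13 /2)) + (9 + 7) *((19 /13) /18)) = 2312 /65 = 35.57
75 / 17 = 4.41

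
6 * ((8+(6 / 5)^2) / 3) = 472 / 25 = 18.88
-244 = -244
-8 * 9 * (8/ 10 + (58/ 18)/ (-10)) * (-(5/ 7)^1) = 172/ 7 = 24.57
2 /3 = 0.67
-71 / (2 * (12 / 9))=-213 / 8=-26.62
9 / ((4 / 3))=27 / 4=6.75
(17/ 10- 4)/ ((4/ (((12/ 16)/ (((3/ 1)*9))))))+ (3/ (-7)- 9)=-95201/ 10080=-9.44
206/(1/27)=5562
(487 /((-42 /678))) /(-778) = 55031 /5446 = 10.10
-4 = -4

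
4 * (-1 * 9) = -36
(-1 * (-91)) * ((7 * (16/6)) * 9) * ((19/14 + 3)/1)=66612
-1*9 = -9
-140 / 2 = -70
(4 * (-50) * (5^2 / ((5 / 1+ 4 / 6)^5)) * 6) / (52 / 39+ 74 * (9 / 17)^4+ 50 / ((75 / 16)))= -1215000 / 4215337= -0.29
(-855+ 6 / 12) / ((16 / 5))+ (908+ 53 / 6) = 649.80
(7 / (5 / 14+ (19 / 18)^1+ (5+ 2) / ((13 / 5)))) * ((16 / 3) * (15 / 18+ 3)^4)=178258717 / 90774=1963.76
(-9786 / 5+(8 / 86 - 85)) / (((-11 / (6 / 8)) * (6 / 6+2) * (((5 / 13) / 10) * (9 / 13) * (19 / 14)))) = 173133233 / 134805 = 1284.32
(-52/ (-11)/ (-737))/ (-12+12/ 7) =91/ 145926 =0.00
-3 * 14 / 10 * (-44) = 924 / 5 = 184.80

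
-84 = -84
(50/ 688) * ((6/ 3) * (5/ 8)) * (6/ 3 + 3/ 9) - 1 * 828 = -3417109/ 4128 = -827.79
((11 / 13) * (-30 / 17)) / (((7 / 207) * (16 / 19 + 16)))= -129789 / 49504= -2.62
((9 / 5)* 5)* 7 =63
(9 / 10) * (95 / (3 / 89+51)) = 1.68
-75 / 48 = -25 / 16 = -1.56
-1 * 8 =-8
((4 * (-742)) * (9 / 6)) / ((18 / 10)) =-7420 / 3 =-2473.33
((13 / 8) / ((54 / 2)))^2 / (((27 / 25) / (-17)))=-71825 / 1259712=-0.06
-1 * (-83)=83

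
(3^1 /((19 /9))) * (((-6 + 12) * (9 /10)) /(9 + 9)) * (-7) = -567 /190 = -2.98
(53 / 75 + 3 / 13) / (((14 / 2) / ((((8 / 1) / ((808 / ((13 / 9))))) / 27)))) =914 / 12885075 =0.00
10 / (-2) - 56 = -61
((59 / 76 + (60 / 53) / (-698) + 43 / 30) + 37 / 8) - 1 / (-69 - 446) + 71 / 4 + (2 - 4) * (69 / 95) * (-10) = 33978597295 / 868767096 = 39.11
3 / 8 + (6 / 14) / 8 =3 / 7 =0.43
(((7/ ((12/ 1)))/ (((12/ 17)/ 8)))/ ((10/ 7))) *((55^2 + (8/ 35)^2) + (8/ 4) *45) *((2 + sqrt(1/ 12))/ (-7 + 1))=-5498.84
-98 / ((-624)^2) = -49 / 194688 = -0.00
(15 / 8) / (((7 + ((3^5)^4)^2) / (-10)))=-75 / 48630661836227715232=-0.00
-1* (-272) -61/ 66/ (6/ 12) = 8915/ 33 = 270.15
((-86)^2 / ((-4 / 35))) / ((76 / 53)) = -3429895 / 76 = -45130.20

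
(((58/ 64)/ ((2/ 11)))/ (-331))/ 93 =-319/ 1970112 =-0.00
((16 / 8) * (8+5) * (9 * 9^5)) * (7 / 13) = 7440174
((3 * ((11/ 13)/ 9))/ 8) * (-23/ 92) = -11/ 1248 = -0.01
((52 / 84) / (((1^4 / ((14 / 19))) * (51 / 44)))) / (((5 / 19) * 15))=1144 / 11475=0.10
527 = 527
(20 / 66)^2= 100 / 1089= 0.09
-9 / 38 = -0.24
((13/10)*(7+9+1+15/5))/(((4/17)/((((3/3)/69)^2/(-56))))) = -221/533232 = -0.00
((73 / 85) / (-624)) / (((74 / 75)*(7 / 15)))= -0.00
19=19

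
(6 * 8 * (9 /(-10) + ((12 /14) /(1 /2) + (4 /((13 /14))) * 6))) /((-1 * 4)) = -145566 /455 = -319.93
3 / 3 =1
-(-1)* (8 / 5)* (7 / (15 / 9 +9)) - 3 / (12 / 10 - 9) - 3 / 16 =1297 / 1040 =1.25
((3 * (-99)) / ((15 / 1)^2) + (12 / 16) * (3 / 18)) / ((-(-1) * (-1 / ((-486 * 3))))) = -174231 / 100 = -1742.31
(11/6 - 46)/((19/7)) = -1855/114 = -16.27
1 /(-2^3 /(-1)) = 1 /8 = 0.12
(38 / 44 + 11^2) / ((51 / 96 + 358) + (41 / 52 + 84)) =557648 / 2028631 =0.27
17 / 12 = 1.42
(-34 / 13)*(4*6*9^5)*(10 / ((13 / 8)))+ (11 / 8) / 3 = -22808986.05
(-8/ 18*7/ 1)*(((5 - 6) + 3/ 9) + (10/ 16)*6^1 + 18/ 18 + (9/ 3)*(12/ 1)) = -3367/ 27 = -124.70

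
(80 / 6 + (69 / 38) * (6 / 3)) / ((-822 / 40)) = -19340 / 23427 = -0.83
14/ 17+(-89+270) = 181.82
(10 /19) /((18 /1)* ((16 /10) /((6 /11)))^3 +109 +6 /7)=26250 /28138069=0.00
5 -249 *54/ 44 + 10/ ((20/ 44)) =-6129/ 22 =-278.59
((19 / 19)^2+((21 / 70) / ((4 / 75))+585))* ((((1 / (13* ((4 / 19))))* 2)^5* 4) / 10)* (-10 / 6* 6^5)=-949269501927 / 1485172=-639164.69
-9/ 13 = -0.69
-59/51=-1.16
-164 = -164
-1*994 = -994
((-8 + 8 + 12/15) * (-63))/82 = -126/205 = -0.61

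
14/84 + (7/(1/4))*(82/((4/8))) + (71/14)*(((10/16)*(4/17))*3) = 6560809/1428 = 4594.40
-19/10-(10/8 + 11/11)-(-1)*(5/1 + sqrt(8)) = 17/20 + 2*sqrt(2) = 3.68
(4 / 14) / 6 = 1 / 21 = 0.05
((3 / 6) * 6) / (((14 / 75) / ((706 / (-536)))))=-79425 / 3752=-21.17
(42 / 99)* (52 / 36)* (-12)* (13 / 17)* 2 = -18928 / 1683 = -11.25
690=690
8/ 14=4/ 7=0.57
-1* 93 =-93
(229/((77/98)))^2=10278436/121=84945.75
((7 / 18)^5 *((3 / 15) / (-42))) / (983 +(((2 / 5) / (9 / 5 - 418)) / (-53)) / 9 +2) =-264813493 / 6158400959776320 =-0.00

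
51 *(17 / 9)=96.33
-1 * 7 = -7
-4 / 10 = -2 / 5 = -0.40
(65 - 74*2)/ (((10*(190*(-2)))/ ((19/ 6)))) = 83/ 1200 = 0.07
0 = 0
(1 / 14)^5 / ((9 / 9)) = 1 / 537824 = 0.00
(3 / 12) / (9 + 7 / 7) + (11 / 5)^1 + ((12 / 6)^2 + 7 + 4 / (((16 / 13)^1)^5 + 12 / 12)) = 810517581 / 56794760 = 14.27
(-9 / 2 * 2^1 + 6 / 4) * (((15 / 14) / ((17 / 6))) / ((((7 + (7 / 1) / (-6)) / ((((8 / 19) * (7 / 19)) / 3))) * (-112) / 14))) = 135 / 42959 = 0.00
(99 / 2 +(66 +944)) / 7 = 151.36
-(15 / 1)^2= -225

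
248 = 248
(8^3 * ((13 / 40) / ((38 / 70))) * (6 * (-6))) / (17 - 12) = -209664 / 95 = -2206.99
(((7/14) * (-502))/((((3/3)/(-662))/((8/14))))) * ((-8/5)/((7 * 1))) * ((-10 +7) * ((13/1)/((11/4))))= 829480704/2695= 307785.05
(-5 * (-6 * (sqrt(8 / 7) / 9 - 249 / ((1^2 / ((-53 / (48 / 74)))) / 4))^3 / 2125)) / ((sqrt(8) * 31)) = 45062541881501 * sqrt(7) / 313749450+814946056033379399 * sqrt(2) / 13280400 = 86782989335.80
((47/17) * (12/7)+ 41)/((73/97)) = 527971/8687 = 60.78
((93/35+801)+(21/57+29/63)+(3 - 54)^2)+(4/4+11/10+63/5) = 8187925/2394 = 3420.19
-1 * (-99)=99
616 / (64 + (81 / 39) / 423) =376376 / 39107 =9.62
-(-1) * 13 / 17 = 13 / 17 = 0.76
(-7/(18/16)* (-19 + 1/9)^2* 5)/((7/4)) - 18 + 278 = -4434460/729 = -6082.94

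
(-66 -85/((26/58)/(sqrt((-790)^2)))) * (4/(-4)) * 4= 7792832/13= 599448.62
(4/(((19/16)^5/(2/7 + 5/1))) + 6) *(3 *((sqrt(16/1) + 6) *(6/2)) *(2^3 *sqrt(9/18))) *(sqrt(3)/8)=11663343270 *sqrt(6)/17332693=1648.29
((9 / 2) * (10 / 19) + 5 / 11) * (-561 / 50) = -3009 / 95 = -31.67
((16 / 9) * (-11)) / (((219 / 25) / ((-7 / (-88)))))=-350 / 1971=-0.18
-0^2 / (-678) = 0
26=26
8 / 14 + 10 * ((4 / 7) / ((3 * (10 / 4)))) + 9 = 31 / 3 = 10.33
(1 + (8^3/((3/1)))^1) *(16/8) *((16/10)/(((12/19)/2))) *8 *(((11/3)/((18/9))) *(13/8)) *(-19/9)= -21268676/243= -87525.42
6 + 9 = 15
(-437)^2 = 190969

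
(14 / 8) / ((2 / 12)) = 10.50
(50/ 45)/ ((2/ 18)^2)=90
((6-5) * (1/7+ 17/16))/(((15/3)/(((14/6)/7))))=9/112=0.08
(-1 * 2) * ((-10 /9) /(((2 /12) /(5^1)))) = 200 /3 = 66.67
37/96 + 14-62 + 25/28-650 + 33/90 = -2339753/3360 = -696.36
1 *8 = 8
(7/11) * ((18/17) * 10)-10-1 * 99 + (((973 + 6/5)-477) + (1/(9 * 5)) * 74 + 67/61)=204135506/513315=397.68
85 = 85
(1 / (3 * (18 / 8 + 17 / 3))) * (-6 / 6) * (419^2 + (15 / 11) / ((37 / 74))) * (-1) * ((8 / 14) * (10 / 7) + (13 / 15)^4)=26453506325156 / 2592253125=10204.83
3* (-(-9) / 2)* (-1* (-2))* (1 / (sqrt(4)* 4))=27 / 8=3.38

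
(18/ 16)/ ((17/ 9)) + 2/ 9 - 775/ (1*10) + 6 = -86515/ 1224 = -70.68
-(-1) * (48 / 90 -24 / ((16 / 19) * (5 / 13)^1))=-2207 / 30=-73.57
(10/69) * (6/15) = 4/69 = 0.06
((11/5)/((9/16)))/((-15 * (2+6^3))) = -88/73575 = -0.00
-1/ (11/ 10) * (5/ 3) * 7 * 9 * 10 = -10500/ 11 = -954.55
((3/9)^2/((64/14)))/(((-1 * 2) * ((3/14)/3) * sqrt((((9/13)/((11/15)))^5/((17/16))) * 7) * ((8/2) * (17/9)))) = -143143 * sqrt(255255)/7138368000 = -0.01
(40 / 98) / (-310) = -2 / 1519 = -0.00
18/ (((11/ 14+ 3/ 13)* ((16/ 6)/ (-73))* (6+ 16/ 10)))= -179361/ 2812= -63.78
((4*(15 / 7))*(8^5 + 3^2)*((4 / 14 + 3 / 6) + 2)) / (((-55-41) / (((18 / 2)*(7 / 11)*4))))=-57523635 / 308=-186765.05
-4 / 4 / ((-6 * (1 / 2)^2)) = 2 / 3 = 0.67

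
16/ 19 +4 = 92/ 19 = 4.84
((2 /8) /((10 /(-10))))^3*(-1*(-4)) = -1 /16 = -0.06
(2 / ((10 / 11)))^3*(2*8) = 21296 / 125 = 170.37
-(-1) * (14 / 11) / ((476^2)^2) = 1 / 40335965824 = 0.00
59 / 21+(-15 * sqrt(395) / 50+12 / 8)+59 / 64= 7031 / 1344 - 3 * sqrt(395) / 10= -0.73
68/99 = 0.69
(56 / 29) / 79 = 56 / 2291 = 0.02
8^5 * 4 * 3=393216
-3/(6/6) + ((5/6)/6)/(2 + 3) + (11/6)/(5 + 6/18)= -757/288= -2.63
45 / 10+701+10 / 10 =1413 / 2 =706.50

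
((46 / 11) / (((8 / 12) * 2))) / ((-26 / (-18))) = 621 / 286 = 2.17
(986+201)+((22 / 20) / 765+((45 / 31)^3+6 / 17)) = 1190.41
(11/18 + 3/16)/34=115/4896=0.02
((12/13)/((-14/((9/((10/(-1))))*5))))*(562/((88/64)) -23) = 114561/1001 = 114.45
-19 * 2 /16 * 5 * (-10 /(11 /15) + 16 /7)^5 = 6056068537063660 /2706784157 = 2237366.63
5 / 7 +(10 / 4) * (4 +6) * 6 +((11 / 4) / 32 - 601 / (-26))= 2025769 / 11648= 173.92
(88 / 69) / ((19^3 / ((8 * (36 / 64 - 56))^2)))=17308918 / 473271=36.57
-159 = -159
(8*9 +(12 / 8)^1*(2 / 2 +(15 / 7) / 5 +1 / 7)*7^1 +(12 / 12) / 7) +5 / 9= 11239 / 126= 89.20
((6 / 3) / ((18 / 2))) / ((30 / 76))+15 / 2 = 2177 / 270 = 8.06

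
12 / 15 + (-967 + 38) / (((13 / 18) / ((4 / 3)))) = -111428 / 65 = -1714.28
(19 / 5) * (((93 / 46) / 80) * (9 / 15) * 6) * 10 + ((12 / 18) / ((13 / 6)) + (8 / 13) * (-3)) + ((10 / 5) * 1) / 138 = 15079 / 7800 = 1.93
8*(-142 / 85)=-1136 / 85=-13.36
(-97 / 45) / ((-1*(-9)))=-97 / 405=-0.24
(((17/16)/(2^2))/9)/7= 17/4032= 0.00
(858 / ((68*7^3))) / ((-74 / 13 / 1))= -0.01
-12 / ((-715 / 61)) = 732 / 715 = 1.02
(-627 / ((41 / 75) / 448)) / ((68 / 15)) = -113345.77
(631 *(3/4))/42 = 631/56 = 11.27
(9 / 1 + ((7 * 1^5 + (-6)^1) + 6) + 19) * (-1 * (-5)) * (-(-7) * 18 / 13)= 1696.15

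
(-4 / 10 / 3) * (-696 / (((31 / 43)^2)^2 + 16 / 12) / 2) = 2379485496 / 82228835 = 28.94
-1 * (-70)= 70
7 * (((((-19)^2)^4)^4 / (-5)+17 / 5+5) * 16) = -9318226294819396934720040888620694918784528 / 5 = -1863645258963879386944008000000000000000000.00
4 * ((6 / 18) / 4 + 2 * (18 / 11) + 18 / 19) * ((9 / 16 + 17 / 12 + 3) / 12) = 2579527 / 361152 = 7.14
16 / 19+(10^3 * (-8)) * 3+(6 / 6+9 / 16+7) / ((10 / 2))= -36476117 / 1520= -23997.45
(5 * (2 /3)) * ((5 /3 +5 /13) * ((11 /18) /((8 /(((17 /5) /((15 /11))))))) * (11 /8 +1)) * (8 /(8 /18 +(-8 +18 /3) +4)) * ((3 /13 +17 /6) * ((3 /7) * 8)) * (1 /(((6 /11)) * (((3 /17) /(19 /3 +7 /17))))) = 6426495856 /862407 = 7451.81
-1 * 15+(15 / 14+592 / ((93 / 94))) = 760937 / 1302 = 584.44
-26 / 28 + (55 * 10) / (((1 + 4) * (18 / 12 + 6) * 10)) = 113 / 210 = 0.54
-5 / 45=-1 / 9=-0.11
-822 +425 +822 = 425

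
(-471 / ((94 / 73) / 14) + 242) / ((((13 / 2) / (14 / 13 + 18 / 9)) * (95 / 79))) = -22295696 / 11609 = -1920.55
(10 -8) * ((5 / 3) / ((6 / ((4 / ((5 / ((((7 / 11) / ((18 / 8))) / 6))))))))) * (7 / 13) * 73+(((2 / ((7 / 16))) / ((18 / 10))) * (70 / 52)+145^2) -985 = 696517376 / 34749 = 20044.24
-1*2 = -2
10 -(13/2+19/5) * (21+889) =-9363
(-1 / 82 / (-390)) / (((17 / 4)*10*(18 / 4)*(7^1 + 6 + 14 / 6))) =1 / 93781350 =0.00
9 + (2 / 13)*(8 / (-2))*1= 109 / 13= 8.38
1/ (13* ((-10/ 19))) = -19/ 130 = -0.15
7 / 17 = 0.41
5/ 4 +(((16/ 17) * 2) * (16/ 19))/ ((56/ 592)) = 162857/ 9044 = 18.01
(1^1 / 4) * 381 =381 / 4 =95.25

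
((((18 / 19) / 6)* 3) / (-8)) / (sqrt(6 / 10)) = -3* sqrt(15) / 152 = -0.08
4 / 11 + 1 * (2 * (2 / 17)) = 112 / 187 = 0.60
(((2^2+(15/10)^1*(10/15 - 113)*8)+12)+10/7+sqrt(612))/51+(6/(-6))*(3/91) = -121235/4641+2*sqrt(17)/17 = -25.64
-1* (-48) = 48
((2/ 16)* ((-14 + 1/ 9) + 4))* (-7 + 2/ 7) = 4183/ 504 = 8.30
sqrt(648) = 18 * sqrt(2) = 25.46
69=69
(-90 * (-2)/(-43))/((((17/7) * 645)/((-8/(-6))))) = -112/31433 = -0.00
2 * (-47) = -94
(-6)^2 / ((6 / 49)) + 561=855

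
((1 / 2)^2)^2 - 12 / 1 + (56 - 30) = 225 / 16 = 14.06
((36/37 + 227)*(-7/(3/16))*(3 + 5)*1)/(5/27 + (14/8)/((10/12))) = -680198400/22829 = -29795.37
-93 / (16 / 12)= -279 / 4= -69.75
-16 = -16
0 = 0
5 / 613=0.01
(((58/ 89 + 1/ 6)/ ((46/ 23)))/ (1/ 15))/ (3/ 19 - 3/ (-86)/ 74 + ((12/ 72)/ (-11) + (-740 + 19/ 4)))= -2179662045/ 261058687342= -0.01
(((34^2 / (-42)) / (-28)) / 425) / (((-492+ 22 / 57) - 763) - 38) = -323 / 180513550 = -0.00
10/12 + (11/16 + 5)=313/48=6.52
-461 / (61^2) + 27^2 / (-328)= -2863817 / 1220488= -2.35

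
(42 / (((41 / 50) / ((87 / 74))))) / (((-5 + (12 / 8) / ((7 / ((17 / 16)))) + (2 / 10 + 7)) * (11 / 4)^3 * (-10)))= -654796800 / 5490006313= -0.12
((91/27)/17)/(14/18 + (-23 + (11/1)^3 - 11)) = 91/595680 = 0.00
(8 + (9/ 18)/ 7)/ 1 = 113/ 14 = 8.07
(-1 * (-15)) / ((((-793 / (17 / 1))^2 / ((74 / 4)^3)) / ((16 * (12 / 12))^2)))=7026584160 / 628849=11173.72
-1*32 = -32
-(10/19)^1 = -10/19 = -0.53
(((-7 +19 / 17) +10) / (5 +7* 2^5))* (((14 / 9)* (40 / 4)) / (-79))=-9800 / 2767923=-0.00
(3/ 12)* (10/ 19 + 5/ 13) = 225/ 988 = 0.23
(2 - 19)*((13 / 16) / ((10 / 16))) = -221 / 10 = -22.10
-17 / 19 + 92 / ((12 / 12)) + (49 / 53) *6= 97329 / 1007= 96.65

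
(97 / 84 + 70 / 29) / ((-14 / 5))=-43465 / 34104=-1.27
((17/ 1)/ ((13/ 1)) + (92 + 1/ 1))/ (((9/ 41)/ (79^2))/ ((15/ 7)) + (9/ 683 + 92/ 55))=5892260065945/ 105334822996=55.94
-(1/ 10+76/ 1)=-761/ 10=-76.10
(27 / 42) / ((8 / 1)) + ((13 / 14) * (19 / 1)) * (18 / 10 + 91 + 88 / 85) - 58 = 15209181 / 9520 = 1597.60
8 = 8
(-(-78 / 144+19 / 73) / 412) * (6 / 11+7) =40919 / 7940064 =0.01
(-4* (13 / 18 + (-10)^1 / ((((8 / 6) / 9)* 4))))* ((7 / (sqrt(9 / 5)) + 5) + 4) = 8141* sqrt(5) / 54 + 1163 / 2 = 918.61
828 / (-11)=-828 / 11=-75.27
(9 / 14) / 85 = 9 / 1190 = 0.01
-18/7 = -2.57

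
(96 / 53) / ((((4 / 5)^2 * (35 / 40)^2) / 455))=624000 / 371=1681.94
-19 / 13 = -1.46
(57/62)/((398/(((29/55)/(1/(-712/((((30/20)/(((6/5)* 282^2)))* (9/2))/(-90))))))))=374378633856/339295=1103401.56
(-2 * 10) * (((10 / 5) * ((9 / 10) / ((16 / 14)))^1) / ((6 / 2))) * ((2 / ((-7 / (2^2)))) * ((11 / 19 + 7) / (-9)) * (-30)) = 5760 / 19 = 303.16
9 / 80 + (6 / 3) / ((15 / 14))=95 / 48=1.98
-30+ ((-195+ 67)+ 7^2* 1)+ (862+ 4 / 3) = 2263 / 3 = 754.33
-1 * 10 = -10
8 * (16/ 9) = 128/ 9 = 14.22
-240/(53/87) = -20880/53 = -393.96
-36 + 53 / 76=-2683 / 76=-35.30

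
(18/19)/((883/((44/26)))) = 396/218101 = 0.00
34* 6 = 204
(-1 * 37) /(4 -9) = 37 /5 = 7.40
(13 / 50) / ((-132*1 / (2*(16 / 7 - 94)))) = 1391 / 3850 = 0.36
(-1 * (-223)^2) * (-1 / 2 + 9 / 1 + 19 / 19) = -944851 / 2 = -472425.50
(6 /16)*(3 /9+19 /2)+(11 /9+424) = 61763 /144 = 428.91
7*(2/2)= 7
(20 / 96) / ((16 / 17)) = 85 / 384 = 0.22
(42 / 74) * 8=168 / 37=4.54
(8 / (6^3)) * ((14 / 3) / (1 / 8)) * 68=7616 / 81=94.02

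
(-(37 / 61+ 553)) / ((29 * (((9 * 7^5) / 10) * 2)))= -0.00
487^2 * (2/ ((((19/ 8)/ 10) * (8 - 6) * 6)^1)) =166434.39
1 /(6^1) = 1 /6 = 0.17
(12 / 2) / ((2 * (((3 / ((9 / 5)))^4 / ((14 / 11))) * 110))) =0.00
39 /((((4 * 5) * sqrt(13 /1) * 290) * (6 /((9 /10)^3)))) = 729 * sqrt(13) /11600000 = 0.00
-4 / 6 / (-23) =2 / 69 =0.03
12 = 12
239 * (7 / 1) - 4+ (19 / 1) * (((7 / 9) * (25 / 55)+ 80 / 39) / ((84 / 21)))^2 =44413679251 / 26501904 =1675.87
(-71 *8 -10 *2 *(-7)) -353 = -781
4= 4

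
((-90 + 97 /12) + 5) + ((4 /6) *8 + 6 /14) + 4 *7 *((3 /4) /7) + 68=-13 /84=-0.15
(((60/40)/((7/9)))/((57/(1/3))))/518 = 3/137788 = 0.00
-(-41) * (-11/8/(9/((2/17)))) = -451/612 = -0.74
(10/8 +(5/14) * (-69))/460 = -131/2576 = -0.05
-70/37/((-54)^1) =35/999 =0.04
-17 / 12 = -1.42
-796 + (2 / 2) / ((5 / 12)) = -3968 / 5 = -793.60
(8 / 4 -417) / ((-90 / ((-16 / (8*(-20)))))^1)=83 / 180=0.46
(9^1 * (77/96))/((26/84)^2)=101871/1352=75.35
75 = 75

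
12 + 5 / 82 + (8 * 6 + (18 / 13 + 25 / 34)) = 62.18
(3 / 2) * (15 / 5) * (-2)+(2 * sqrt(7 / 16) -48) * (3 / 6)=-33+sqrt(7) / 4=-32.34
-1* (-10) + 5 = 15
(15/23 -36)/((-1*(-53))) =-813/1219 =-0.67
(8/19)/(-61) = -8/1159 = -0.01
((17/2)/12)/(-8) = -17/192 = -0.09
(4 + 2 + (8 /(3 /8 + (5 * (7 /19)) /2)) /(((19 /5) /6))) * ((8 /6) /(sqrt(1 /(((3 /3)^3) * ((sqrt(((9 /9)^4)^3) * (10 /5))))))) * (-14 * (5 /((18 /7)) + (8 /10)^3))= -160017704 * sqrt(2) /221625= -1021.09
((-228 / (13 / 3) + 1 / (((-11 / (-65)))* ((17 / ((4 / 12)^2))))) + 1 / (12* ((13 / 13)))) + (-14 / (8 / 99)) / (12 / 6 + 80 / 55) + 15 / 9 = -335813507 / 3325608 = -100.98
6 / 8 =3 / 4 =0.75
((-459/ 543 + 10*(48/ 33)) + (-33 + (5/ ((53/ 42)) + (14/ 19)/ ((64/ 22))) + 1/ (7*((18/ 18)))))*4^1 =-59.77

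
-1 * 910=-910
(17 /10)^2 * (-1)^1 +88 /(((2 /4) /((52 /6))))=456733 /300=1522.44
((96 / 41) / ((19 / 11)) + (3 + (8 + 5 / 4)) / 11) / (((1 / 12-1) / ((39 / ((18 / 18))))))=-9902295 / 94259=-105.05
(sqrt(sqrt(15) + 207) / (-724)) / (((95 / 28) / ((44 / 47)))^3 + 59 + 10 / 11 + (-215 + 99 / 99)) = 467489792 * sqrt(sqrt(15) + 207) / 36042251899835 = 0.00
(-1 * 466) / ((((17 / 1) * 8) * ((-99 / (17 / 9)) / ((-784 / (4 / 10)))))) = -114170 / 891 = -128.14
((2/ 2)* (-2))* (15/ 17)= -30/ 17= -1.76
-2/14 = -1/7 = -0.14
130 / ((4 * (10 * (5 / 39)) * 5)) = 507 / 100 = 5.07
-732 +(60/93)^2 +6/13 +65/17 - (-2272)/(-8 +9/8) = -12355780431/11680955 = -1057.77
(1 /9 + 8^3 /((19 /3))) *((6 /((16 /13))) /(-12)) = -179959 /5472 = -32.89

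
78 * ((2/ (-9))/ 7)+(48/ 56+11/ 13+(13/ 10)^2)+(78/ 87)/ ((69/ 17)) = 6907293/ 6069700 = 1.14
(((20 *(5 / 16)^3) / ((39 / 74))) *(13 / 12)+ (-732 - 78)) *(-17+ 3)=104347565 / 9216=11322.44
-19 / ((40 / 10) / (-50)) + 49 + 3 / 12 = 1147 / 4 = 286.75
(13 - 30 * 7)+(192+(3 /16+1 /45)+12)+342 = 251431 /720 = 349.21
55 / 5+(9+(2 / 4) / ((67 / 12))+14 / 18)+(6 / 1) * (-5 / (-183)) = 773593 / 36783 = 21.03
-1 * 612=-612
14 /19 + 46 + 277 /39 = 39895 /741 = 53.84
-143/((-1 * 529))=143/529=0.27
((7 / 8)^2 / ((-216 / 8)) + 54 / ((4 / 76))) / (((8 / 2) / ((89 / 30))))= 157786231 / 207360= 760.93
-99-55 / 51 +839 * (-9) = -390205 / 51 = -7651.08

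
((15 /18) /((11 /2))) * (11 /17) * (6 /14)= 5 /119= 0.04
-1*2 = -2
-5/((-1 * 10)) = 1/2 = 0.50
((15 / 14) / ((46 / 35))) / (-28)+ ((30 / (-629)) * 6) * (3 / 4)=-394935 / 1620304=-0.24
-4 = -4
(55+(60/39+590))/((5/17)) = 2198.23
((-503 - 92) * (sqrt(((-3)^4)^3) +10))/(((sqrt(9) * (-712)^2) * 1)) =-439705/1520832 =-0.29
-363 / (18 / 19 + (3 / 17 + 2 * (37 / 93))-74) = 10904157 / 2165225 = 5.04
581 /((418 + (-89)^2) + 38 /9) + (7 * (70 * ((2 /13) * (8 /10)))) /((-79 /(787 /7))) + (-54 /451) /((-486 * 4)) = -15339007117855 /178865988444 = -85.76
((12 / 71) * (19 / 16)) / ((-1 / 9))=-513 / 284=-1.81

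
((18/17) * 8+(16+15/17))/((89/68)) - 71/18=24713/1602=15.43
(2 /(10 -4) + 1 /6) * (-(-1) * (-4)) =-2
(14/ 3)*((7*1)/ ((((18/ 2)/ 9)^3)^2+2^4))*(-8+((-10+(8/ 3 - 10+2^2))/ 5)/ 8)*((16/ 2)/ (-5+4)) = 19600/ 153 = 128.10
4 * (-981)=-3924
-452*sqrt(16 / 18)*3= -904*sqrt(2)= -1278.45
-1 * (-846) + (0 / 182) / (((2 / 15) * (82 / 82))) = 846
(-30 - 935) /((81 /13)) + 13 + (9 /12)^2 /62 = -11399335 /80352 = -141.87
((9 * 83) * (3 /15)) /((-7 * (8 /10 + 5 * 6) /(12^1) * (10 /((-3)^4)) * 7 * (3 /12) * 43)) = -726084 /811195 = -0.90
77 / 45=1.71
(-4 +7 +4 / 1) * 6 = 42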